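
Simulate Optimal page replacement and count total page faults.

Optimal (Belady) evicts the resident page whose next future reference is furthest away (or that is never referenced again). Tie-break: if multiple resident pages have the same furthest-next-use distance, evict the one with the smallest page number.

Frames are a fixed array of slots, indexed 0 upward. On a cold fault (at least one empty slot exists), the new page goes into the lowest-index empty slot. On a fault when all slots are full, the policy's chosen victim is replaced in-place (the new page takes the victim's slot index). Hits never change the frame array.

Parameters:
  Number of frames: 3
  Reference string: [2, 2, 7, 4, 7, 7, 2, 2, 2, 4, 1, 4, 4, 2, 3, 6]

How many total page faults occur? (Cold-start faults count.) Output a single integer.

Step 0: ref 2 → FAULT, frames=[2,-,-]
Step 1: ref 2 → HIT, frames=[2,-,-]
Step 2: ref 7 → FAULT, frames=[2,7,-]
Step 3: ref 4 → FAULT, frames=[2,7,4]
Step 4: ref 7 → HIT, frames=[2,7,4]
Step 5: ref 7 → HIT, frames=[2,7,4]
Step 6: ref 2 → HIT, frames=[2,7,4]
Step 7: ref 2 → HIT, frames=[2,7,4]
Step 8: ref 2 → HIT, frames=[2,7,4]
Step 9: ref 4 → HIT, frames=[2,7,4]
Step 10: ref 1 → FAULT (evict 7), frames=[2,1,4]
Step 11: ref 4 → HIT, frames=[2,1,4]
Step 12: ref 4 → HIT, frames=[2,1,4]
Step 13: ref 2 → HIT, frames=[2,1,4]
Step 14: ref 3 → FAULT (evict 1), frames=[2,3,4]
Step 15: ref 6 → FAULT (evict 2), frames=[6,3,4]
Total faults: 6

Answer: 6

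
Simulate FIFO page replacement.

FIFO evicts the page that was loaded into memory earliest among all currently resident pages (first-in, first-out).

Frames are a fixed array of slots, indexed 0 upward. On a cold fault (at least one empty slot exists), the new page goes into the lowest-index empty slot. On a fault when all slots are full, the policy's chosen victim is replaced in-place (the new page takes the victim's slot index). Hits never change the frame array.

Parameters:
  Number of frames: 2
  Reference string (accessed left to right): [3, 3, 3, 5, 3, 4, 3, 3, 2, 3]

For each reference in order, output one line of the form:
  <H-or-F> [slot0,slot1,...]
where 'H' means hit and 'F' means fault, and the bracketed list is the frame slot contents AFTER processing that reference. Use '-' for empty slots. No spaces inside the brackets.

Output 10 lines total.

F [3,-]
H [3,-]
H [3,-]
F [3,5]
H [3,5]
F [4,5]
F [4,3]
H [4,3]
F [2,3]
H [2,3]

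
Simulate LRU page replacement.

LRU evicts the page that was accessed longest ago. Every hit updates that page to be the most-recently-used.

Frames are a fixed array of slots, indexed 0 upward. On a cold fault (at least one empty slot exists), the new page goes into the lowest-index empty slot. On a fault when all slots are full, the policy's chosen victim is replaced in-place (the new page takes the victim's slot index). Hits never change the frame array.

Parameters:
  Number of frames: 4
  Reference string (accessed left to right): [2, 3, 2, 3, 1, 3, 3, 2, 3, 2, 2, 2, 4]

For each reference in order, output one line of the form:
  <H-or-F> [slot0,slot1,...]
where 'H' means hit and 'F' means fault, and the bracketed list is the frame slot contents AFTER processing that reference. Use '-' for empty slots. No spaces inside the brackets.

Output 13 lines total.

F [2,-,-,-]
F [2,3,-,-]
H [2,3,-,-]
H [2,3,-,-]
F [2,3,1,-]
H [2,3,1,-]
H [2,3,1,-]
H [2,3,1,-]
H [2,3,1,-]
H [2,3,1,-]
H [2,3,1,-]
H [2,3,1,-]
F [2,3,1,4]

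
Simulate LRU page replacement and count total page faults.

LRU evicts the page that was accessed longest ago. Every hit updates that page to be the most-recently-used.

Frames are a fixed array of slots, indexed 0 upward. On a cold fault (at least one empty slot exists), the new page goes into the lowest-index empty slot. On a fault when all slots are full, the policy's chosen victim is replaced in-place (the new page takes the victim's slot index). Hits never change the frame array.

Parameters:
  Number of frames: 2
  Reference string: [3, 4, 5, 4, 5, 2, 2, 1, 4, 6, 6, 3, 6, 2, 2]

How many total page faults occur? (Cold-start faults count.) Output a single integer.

Answer: 9

Derivation:
Step 0: ref 3 → FAULT, frames=[3,-]
Step 1: ref 4 → FAULT, frames=[3,4]
Step 2: ref 5 → FAULT (evict 3), frames=[5,4]
Step 3: ref 4 → HIT, frames=[5,4]
Step 4: ref 5 → HIT, frames=[5,4]
Step 5: ref 2 → FAULT (evict 4), frames=[5,2]
Step 6: ref 2 → HIT, frames=[5,2]
Step 7: ref 1 → FAULT (evict 5), frames=[1,2]
Step 8: ref 4 → FAULT (evict 2), frames=[1,4]
Step 9: ref 6 → FAULT (evict 1), frames=[6,4]
Step 10: ref 6 → HIT, frames=[6,4]
Step 11: ref 3 → FAULT (evict 4), frames=[6,3]
Step 12: ref 6 → HIT, frames=[6,3]
Step 13: ref 2 → FAULT (evict 3), frames=[6,2]
Step 14: ref 2 → HIT, frames=[6,2]
Total faults: 9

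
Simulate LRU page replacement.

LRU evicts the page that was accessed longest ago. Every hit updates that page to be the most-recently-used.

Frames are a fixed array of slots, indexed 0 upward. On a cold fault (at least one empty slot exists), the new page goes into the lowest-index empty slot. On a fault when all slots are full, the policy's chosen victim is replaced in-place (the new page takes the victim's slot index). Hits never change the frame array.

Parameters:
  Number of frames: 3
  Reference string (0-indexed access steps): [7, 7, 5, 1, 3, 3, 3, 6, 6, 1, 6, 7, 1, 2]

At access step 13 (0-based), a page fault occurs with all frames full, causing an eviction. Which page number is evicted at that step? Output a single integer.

Answer: 6

Derivation:
Step 0: ref 7 -> FAULT, frames=[7,-,-]
Step 1: ref 7 -> HIT, frames=[7,-,-]
Step 2: ref 5 -> FAULT, frames=[7,5,-]
Step 3: ref 1 -> FAULT, frames=[7,5,1]
Step 4: ref 3 -> FAULT, evict 7, frames=[3,5,1]
Step 5: ref 3 -> HIT, frames=[3,5,1]
Step 6: ref 3 -> HIT, frames=[3,5,1]
Step 7: ref 6 -> FAULT, evict 5, frames=[3,6,1]
Step 8: ref 6 -> HIT, frames=[3,6,1]
Step 9: ref 1 -> HIT, frames=[3,6,1]
Step 10: ref 6 -> HIT, frames=[3,6,1]
Step 11: ref 7 -> FAULT, evict 3, frames=[7,6,1]
Step 12: ref 1 -> HIT, frames=[7,6,1]
Step 13: ref 2 -> FAULT, evict 6, frames=[7,2,1]
At step 13: evicted page 6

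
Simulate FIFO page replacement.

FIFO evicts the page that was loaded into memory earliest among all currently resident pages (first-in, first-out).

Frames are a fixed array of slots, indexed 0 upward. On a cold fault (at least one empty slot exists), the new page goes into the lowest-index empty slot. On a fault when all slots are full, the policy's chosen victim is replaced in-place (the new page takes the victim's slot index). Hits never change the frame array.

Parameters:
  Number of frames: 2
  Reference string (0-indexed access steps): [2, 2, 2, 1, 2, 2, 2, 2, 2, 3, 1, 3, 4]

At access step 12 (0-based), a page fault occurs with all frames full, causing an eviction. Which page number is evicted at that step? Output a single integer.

Step 0: ref 2 -> FAULT, frames=[2,-]
Step 1: ref 2 -> HIT, frames=[2,-]
Step 2: ref 2 -> HIT, frames=[2,-]
Step 3: ref 1 -> FAULT, frames=[2,1]
Step 4: ref 2 -> HIT, frames=[2,1]
Step 5: ref 2 -> HIT, frames=[2,1]
Step 6: ref 2 -> HIT, frames=[2,1]
Step 7: ref 2 -> HIT, frames=[2,1]
Step 8: ref 2 -> HIT, frames=[2,1]
Step 9: ref 3 -> FAULT, evict 2, frames=[3,1]
Step 10: ref 1 -> HIT, frames=[3,1]
Step 11: ref 3 -> HIT, frames=[3,1]
Step 12: ref 4 -> FAULT, evict 1, frames=[3,4]
At step 12: evicted page 1

Answer: 1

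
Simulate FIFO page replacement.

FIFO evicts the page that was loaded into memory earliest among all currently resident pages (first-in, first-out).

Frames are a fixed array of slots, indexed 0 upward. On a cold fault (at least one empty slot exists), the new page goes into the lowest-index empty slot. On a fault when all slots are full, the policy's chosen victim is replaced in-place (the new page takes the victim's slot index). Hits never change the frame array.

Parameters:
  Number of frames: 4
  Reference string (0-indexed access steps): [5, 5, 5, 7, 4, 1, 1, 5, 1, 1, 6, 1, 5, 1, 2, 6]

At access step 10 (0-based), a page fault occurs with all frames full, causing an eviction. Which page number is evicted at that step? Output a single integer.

Step 0: ref 5 -> FAULT, frames=[5,-,-,-]
Step 1: ref 5 -> HIT, frames=[5,-,-,-]
Step 2: ref 5 -> HIT, frames=[5,-,-,-]
Step 3: ref 7 -> FAULT, frames=[5,7,-,-]
Step 4: ref 4 -> FAULT, frames=[5,7,4,-]
Step 5: ref 1 -> FAULT, frames=[5,7,4,1]
Step 6: ref 1 -> HIT, frames=[5,7,4,1]
Step 7: ref 5 -> HIT, frames=[5,7,4,1]
Step 8: ref 1 -> HIT, frames=[5,7,4,1]
Step 9: ref 1 -> HIT, frames=[5,7,4,1]
Step 10: ref 6 -> FAULT, evict 5, frames=[6,7,4,1]
At step 10: evicted page 5

Answer: 5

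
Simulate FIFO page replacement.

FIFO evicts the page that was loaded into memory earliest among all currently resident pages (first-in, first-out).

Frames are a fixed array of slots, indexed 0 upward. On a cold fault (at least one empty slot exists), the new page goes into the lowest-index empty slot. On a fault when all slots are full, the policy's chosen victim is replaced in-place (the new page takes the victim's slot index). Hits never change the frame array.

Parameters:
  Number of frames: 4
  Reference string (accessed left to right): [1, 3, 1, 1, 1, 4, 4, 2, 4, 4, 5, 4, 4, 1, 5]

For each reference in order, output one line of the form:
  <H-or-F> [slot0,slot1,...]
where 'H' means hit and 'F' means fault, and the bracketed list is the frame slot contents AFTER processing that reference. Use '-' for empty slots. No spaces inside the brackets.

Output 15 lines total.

F [1,-,-,-]
F [1,3,-,-]
H [1,3,-,-]
H [1,3,-,-]
H [1,3,-,-]
F [1,3,4,-]
H [1,3,4,-]
F [1,3,4,2]
H [1,3,4,2]
H [1,3,4,2]
F [5,3,4,2]
H [5,3,4,2]
H [5,3,4,2]
F [5,1,4,2]
H [5,1,4,2]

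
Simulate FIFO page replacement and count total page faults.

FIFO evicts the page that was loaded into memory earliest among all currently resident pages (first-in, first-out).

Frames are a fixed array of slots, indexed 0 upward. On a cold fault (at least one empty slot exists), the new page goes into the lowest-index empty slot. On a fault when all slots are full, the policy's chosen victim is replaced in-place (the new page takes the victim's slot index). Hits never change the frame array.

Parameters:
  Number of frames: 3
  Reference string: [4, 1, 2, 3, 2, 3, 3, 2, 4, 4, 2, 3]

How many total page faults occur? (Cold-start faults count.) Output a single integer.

Answer: 5

Derivation:
Step 0: ref 4 → FAULT, frames=[4,-,-]
Step 1: ref 1 → FAULT, frames=[4,1,-]
Step 2: ref 2 → FAULT, frames=[4,1,2]
Step 3: ref 3 → FAULT (evict 4), frames=[3,1,2]
Step 4: ref 2 → HIT, frames=[3,1,2]
Step 5: ref 3 → HIT, frames=[3,1,2]
Step 6: ref 3 → HIT, frames=[3,1,2]
Step 7: ref 2 → HIT, frames=[3,1,2]
Step 8: ref 4 → FAULT (evict 1), frames=[3,4,2]
Step 9: ref 4 → HIT, frames=[3,4,2]
Step 10: ref 2 → HIT, frames=[3,4,2]
Step 11: ref 3 → HIT, frames=[3,4,2]
Total faults: 5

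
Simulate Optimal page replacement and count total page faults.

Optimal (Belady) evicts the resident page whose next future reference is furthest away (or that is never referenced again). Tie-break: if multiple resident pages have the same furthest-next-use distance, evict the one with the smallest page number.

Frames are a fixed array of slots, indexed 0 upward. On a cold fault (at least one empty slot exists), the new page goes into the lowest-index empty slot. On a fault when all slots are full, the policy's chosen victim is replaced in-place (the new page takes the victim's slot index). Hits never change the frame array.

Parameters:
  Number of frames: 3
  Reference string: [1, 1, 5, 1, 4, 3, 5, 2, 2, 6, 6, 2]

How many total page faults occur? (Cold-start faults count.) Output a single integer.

Answer: 6

Derivation:
Step 0: ref 1 → FAULT, frames=[1,-,-]
Step 1: ref 1 → HIT, frames=[1,-,-]
Step 2: ref 5 → FAULT, frames=[1,5,-]
Step 3: ref 1 → HIT, frames=[1,5,-]
Step 4: ref 4 → FAULT, frames=[1,5,4]
Step 5: ref 3 → FAULT (evict 1), frames=[3,5,4]
Step 6: ref 5 → HIT, frames=[3,5,4]
Step 7: ref 2 → FAULT (evict 3), frames=[2,5,4]
Step 8: ref 2 → HIT, frames=[2,5,4]
Step 9: ref 6 → FAULT (evict 4), frames=[2,5,6]
Step 10: ref 6 → HIT, frames=[2,5,6]
Step 11: ref 2 → HIT, frames=[2,5,6]
Total faults: 6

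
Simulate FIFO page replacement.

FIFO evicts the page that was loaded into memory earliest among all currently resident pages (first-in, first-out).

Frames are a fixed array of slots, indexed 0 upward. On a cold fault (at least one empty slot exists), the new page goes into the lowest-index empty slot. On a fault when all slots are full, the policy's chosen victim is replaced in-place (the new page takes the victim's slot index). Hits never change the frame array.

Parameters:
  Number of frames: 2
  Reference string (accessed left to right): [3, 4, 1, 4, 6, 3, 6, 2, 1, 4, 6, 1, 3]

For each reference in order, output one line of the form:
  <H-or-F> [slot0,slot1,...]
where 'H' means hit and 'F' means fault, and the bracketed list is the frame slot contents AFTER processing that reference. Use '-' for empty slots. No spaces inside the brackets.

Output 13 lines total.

F [3,-]
F [3,4]
F [1,4]
H [1,4]
F [1,6]
F [3,6]
H [3,6]
F [3,2]
F [1,2]
F [1,4]
F [6,4]
F [6,1]
F [3,1]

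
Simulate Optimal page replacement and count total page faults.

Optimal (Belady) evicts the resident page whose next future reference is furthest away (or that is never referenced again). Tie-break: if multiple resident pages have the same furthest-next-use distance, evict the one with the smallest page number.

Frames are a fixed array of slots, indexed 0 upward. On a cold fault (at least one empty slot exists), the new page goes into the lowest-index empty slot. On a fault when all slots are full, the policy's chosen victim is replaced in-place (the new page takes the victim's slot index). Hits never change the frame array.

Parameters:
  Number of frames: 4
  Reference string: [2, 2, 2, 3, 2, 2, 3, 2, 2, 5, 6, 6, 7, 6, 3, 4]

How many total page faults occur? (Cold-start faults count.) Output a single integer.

Step 0: ref 2 → FAULT, frames=[2,-,-,-]
Step 1: ref 2 → HIT, frames=[2,-,-,-]
Step 2: ref 2 → HIT, frames=[2,-,-,-]
Step 3: ref 3 → FAULT, frames=[2,3,-,-]
Step 4: ref 2 → HIT, frames=[2,3,-,-]
Step 5: ref 2 → HIT, frames=[2,3,-,-]
Step 6: ref 3 → HIT, frames=[2,3,-,-]
Step 7: ref 2 → HIT, frames=[2,3,-,-]
Step 8: ref 2 → HIT, frames=[2,3,-,-]
Step 9: ref 5 → FAULT, frames=[2,3,5,-]
Step 10: ref 6 → FAULT, frames=[2,3,5,6]
Step 11: ref 6 → HIT, frames=[2,3,5,6]
Step 12: ref 7 → FAULT (evict 2), frames=[7,3,5,6]
Step 13: ref 6 → HIT, frames=[7,3,5,6]
Step 14: ref 3 → HIT, frames=[7,3,5,6]
Step 15: ref 4 → FAULT (evict 3), frames=[7,4,5,6]
Total faults: 6

Answer: 6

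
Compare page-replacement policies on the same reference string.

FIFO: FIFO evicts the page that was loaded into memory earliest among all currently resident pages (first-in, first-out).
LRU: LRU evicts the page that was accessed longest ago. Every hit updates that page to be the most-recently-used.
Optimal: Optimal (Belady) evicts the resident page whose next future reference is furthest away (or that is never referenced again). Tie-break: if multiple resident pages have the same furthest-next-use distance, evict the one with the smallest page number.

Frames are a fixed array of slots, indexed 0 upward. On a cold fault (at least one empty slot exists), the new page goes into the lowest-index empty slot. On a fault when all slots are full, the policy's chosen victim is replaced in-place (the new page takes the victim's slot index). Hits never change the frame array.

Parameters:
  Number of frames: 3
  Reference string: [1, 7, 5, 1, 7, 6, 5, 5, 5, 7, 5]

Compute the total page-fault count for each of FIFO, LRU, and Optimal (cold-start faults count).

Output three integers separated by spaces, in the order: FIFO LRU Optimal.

--- FIFO ---
  step 0: ref 1 -> FAULT, frames=[1,-,-] (faults so far: 1)
  step 1: ref 7 -> FAULT, frames=[1,7,-] (faults so far: 2)
  step 2: ref 5 -> FAULT, frames=[1,7,5] (faults so far: 3)
  step 3: ref 1 -> HIT, frames=[1,7,5] (faults so far: 3)
  step 4: ref 7 -> HIT, frames=[1,7,5] (faults so far: 3)
  step 5: ref 6 -> FAULT, evict 1, frames=[6,7,5] (faults so far: 4)
  step 6: ref 5 -> HIT, frames=[6,7,5] (faults so far: 4)
  step 7: ref 5 -> HIT, frames=[6,7,5] (faults so far: 4)
  step 8: ref 5 -> HIT, frames=[6,7,5] (faults so far: 4)
  step 9: ref 7 -> HIT, frames=[6,7,5] (faults so far: 4)
  step 10: ref 5 -> HIT, frames=[6,7,5] (faults so far: 4)
  FIFO total faults: 4
--- LRU ---
  step 0: ref 1 -> FAULT, frames=[1,-,-] (faults so far: 1)
  step 1: ref 7 -> FAULT, frames=[1,7,-] (faults so far: 2)
  step 2: ref 5 -> FAULT, frames=[1,7,5] (faults so far: 3)
  step 3: ref 1 -> HIT, frames=[1,7,5] (faults so far: 3)
  step 4: ref 7 -> HIT, frames=[1,7,5] (faults so far: 3)
  step 5: ref 6 -> FAULT, evict 5, frames=[1,7,6] (faults so far: 4)
  step 6: ref 5 -> FAULT, evict 1, frames=[5,7,6] (faults so far: 5)
  step 7: ref 5 -> HIT, frames=[5,7,6] (faults so far: 5)
  step 8: ref 5 -> HIT, frames=[5,7,6] (faults so far: 5)
  step 9: ref 7 -> HIT, frames=[5,7,6] (faults so far: 5)
  step 10: ref 5 -> HIT, frames=[5,7,6] (faults so far: 5)
  LRU total faults: 5
--- Optimal ---
  step 0: ref 1 -> FAULT, frames=[1,-,-] (faults so far: 1)
  step 1: ref 7 -> FAULT, frames=[1,7,-] (faults so far: 2)
  step 2: ref 5 -> FAULT, frames=[1,7,5] (faults so far: 3)
  step 3: ref 1 -> HIT, frames=[1,7,5] (faults so far: 3)
  step 4: ref 7 -> HIT, frames=[1,7,5] (faults so far: 3)
  step 5: ref 6 -> FAULT, evict 1, frames=[6,7,5] (faults so far: 4)
  step 6: ref 5 -> HIT, frames=[6,7,5] (faults so far: 4)
  step 7: ref 5 -> HIT, frames=[6,7,5] (faults so far: 4)
  step 8: ref 5 -> HIT, frames=[6,7,5] (faults so far: 4)
  step 9: ref 7 -> HIT, frames=[6,7,5] (faults so far: 4)
  step 10: ref 5 -> HIT, frames=[6,7,5] (faults so far: 4)
  Optimal total faults: 4

Answer: 4 5 4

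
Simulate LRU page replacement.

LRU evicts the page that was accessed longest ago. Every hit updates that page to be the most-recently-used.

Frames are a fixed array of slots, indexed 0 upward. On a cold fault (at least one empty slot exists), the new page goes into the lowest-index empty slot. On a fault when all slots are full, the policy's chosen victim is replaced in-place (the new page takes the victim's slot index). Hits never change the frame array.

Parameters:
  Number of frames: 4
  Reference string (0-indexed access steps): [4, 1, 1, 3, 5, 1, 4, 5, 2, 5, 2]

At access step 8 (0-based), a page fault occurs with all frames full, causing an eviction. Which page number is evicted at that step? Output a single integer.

Step 0: ref 4 -> FAULT, frames=[4,-,-,-]
Step 1: ref 1 -> FAULT, frames=[4,1,-,-]
Step 2: ref 1 -> HIT, frames=[4,1,-,-]
Step 3: ref 3 -> FAULT, frames=[4,1,3,-]
Step 4: ref 5 -> FAULT, frames=[4,1,3,5]
Step 5: ref 1 -> HIT, frames=[4,1,3,5]
Step 6: ref 4 -> HIT, frames=[4,1,3,5]
Step 7: ref 5 -> HIT, frames=[4,1,3,5]
Step 8: ref 2 -> FAULT, evict 3, frames=[4,1,2,5]
At step 8: evicted page 3

Answer: 3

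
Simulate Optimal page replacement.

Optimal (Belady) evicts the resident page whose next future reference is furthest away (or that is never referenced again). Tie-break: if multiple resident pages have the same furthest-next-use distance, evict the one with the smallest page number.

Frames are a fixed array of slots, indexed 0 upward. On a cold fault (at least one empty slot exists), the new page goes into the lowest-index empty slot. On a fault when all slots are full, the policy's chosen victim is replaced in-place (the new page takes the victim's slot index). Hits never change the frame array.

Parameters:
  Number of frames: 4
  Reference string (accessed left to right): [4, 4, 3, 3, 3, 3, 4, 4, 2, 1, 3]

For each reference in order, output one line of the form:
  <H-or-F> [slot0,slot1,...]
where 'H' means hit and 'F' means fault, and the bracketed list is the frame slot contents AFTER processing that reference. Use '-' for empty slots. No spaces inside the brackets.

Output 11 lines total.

F [4,-,-,-]
H [4,-,-,-]
F [4,3,-,-]
H [4,3,-,-]
H [4,3,-,-]
H [4,3,-,-]
H [4,3,-,-]
H [4,3,-,-]
F [4,3,2,-]
F [4,3,2,1]
H [4,3,2,1]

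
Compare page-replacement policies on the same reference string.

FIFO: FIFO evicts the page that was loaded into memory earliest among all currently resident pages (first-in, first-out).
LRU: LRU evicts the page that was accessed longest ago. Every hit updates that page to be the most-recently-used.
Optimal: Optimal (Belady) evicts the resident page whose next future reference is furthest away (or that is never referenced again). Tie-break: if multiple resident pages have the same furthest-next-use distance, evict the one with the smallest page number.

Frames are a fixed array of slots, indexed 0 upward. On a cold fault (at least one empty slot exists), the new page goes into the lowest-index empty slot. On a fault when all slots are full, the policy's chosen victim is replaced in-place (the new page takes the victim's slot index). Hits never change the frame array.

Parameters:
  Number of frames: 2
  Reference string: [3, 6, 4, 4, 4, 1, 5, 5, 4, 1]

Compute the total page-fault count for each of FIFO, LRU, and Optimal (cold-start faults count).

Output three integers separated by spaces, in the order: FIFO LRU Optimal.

Answer: 7 7 6

Derivation:
--- FIFO ---
  step 0: ref 3 -> FAULT, frames=[3,-] (faults so far: 1)
  step 1: ref 6 -> FAULT, frames=[3,6] (faults so far: 2)
  step 2: ref 4 -> FAULT, evict 3, frames=[4,6] (faults so far: 3)
  step 3: ref 4 -> HIT, frames=[4,6] (faults so far: 3)
  step 4: ref 4 -> HIT, frames=[4,6] (faults so far: 3)
  step 5: ref 1 -> FAULT, evict 6, frames=[4,1] (faults so far: 4)
  step 6: ref 5 -> FAULT, evict 4, frames=[5,1] (faults so far: 5)
  step 7: ref 5 -> HIT, frames=[5,1] (faults so far: 5)
  step 8: ref 4 -> FAULT, evict 1, frames=[5,4] (faults so far: 6)
  step 9: ref 1 -> FAULT, evict 5, frames=[1,4] (faults so far: 7)
  FIFO total faults: 7
--- LRU ---
  step 0: ref 3 -> FAULT, frames=[3,-] (faults so far: 1)
  step 1: ref 6 -> FAULT, frames=[3,6] (faults so far: 2)
  step 2: ref 4 -> FAULT, evict 3, frames=[4,6] (faults so far: 3)
  step 3: ref 4 -> HIT, frames=[4,6] (faults so far: 3)
  step 4: ref 4 -> HIT, frames=[4,6] (faults so far: 3)
  step 5: ref 1 -> FAULT, evict 6, frames=[4,1] (faults so far: 4)
  step 6: ref 5 -> FAULT, evict 4, frames=[5,1] (faults so far: 5)
  step 7: ref 5 -> HIT, frames=[5,1] (faults so far: 5)
  step 8: ref 4 -> FAULT, evict 1, frames=[5,4] (faults so far: 6)
  step 9: ref 1 -> FAULT, evict 5, frames=[1,4] (faults so far: 7)
  LRU total faults: 7
--- Optimal ---
  step 0: ref 3 -> FAULT, frames=[3,-] (faults so far: 1)
  step 1: ref 6 -> FAULT, frames=[3,6] (faults so far: 2)
  step 2: ref 4 -> FAULT, evict 3, frames=[4,6] (faults so far: 3)
  step 3: ref 4 -> HIT, frames=[4,6] (faults so far: 3)
  step 4: ref 4 -> HIT, frames=[4,6] (faults so far: 3)
  step 5: ref 1 -> FAULT, evict 6, frames=[4,1] (faults so far: 4)
  step 6: ref 5 -> FAULT, evict 1, frames=[4,5] (faults so far: 5)
  step 7: ref 5 -> HIT, frames=[4,5] (faults so far: 5)
  step 8: ref 4 -> HIT, frames=[4,5] (faults so far: 5)
  step 9: ref 1 -> FAULT, evict 4, frames=[1,5] (faults so far: 6)
  Optimal total faults: 6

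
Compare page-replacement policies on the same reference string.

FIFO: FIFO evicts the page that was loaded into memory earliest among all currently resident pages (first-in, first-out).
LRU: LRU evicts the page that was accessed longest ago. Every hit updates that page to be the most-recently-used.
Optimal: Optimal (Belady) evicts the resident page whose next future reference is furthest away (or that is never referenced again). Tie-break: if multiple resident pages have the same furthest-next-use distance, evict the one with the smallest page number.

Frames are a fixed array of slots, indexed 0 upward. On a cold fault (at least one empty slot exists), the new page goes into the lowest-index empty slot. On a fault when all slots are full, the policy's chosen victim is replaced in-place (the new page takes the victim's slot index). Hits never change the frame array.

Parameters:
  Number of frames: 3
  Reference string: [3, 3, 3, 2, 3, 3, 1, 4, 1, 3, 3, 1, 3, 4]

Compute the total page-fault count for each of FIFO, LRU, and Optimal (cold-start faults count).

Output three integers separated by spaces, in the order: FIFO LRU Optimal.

--- FIFO ---
  step 0: ref 3 -> FAULT, frames=[3,-,-] (faults so far: 1)
  step 1: ref 3 -> HIT, frames=[3,-,-] (faults so far: 1)
  step 2: ref 3 -> HIT, frames=[3,-,-] (faults so far: 1)
  step 3: ref 2 -> FAULT, frames=[3,2,-] (faults so far: 2)
  step 4: ref 3 -> HIT, frames=[3,2,-] (faults so far: 2)
  step 5: ref 3 -> HIT, frames=[3,2,-] (faults so far: 2)
  step 6: ref 1 -> FAULT, frames=[3,2,1] (faults so far: 3)
  step 7: ref 4 -> FAULT, evict 3, frames=[4,2,1] (faults so far: 4)
  step 8: ref 1 -> HIT, frames=[4,2,1] (faults so far: 4)
  step 9: ref 3 -> FAULT, evict 2, frames=[4,3,1] (faults so far: 5)
  step 10: ref 3 -> HIT, frames=[4,3,1] (faults so far: 5)
  step 11: ref 1 -> HIT, frames=[4,3,1] (faults so far: 5)
  step 12: ref 3 -> HIT, frames=[4,3,1] (faults so far: 5)
  step 13: ref 4 -> HIT, frames=[4,3,1] (faults so far: 5)
  FIFO total faults: 5
--- LRU ---
  step 0: ref 3 -> FAULT, frames=[3,-,-] (faults so far: 1)
  step 1: ref 3 -> HIT, frames=[3,-,-] (faults so far: 1)
  step 2: ref 3 -> HIT, frames=[3,-,-] (faults so far: 1)
  step 3: ref 2 -> FAULT, frames=[3,2,-] (faults so far: 2)
  step 4: ref 3 -> HIT, frames=[3,2,-] (faults so far: 2)
  step 5: ref 3 -> HIT, frames=[3,2,-] (faults so far: 2)
  step 6: ref 1 -> FAULT, frames=[3,2,1] (faults so far: 3)
  step 7: ref 4 -> FAULT, evict 2, frames=[3,4,1] (faults so far: 4)
  step 8: ref 1 -> HIT, frames=[3,4,1] (faults so far: 4)
  step 9: ref 3 -> HIT, frames=[3,4,1] (faults so far: 4)
  step 10: ref 3 -> HIT, frames=[3,4,1] (faults so far: 4)
  step 11: ref 1 -> HIT, frames=[3,4,1] (faults so far: 4)
  step 12: ref 3 -> HIT, frames=[3,4,1] (faults so far: 4)
  step 13: ref 4 -> HIT, frames=[3,4,1] (faults so far: 4)
  LRU total faults: 4
--- Optimal ---
  step 0: ref 3 -> FAULT, frames=[3,-,-] (faults so far: 1)
  step 1: ref 3 -> HIT, frames=[3,-,-] (faults so far: 1)
  step 2: ref 3 -> HIT, frames=[3,-,-] (faults so far: 1)
  step 3: ref 2 -> FAULT, frames=[3,2,-] (faults so far: 2)
  step 4: ref 3 -> HIT, frames=[3,2,-] (faults so far: 2)
  step 5: ref 3 -> HIT, frames=[3,2,-] (faults so far: 2)
  step 6: ref 1 -> FAULT, frames=[3,2,1] (faults so far: 3)
  step 7: ref 4 -> FAULT, evict 2, frames=[3,4,1] (faults so far: 4)
  step 8: ref 1 -> HIT, frames=[3,4,1] (faults so far: 4)
  step 9: ref 3 -> HIT, frames=[3,4,1] (faults so far: 4)
  step 10: ref 3 -> HIT, frames=[3,4,1] (faults so far: 4)
  step 11: ref 1 -> HIT, frames=[3,4,1] (faults so far: 4)
  step 12: ref 3 -> HIT, frames=[3,4,1] (faults so far: 4)
  step 13: ref 4 -> HIT, frames=[3,4,1] (faults so far: 4)
  Optimal total faults: 4

Answer: 5 4 4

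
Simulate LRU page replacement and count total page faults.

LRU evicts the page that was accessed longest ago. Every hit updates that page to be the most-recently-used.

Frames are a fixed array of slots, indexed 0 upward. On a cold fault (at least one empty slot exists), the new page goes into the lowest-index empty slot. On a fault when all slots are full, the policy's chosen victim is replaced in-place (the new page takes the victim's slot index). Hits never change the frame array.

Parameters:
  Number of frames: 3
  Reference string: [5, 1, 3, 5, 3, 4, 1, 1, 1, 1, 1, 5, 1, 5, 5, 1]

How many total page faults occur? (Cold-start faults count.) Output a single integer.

Answer: 6

Derivation:
Step 0: ref 5 → FAULT, frames=[5,-,-]
Step 1: ref 1 → FAULT, frames=[5,1,-]
Step 2: ref 3 → FAULT, frames=[5,1,3]
Step 3: ref 5 → HIT, frames=[5,1,3]
Step 4: ref 3 → HIT, frames=[5,1,3]
Step 5: ref 4 → FAULT (evict 1), frames=[5,4,3]
Step 6: ref 1 → FAULT (evict 5), frames=[1,4,3]
Step 7: ref 1 → HIT, frames=[1,4,3]
Step 8: ref 1 → HIT, frames=[1,4,3]
Step 9: ref 1 → HIT, frames=[1,4,3]
Step 10: ref 1 → HIT, frames=[1,4,3]
Step 11: ref 5 → FAULT (evict 3), frames=[1,4,5]
Step 12: ref 1 → HIT, frames=[1,4,5]
Step 13: ref 5 → HIT, frames=[1,4,5]
Step 14: ref 5 → HIT, frames=[1,4,5]
Step 15: ref 1 → HIT, frames=[1,4,5]
Total faults: 6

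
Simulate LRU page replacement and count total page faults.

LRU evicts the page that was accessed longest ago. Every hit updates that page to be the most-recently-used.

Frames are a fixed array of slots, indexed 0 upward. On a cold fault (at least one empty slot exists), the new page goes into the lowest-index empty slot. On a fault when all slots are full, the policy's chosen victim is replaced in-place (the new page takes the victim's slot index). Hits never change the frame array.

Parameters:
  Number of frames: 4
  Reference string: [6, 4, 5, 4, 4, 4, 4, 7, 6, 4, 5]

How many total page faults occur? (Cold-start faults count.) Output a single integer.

Answer: 4

Derivation:
Step 0: ref 6 → FAULT, frames=[6,-,-,-]
Step 1: ref 4 → FAULT, frames=[6,4,-,-]
Step 2: ref 5 → FAULT, frames=[6,4,5,-]
Step 3: ref 4 → HIT, frames=[6,4,5,-]
Step 4: ref 4 → HIT, frames=[6,4,5,-]
Step 5: ref 4 → HIT, frames=[6,4,5,-]
Step 6: ref 4 → HIT, frames=[6,4,5,-]
Step 7: ref 7 → FAULT, frames=[6,4,5,7]
Step 8: ref 6 → HIT, frames=[6,4,5,7]
Step 9: ref 4 → HIT, frames=[6,4,5,7]
Step 10: ref 5 → HIT, frames=[6,4,5,7]
Total faults: 4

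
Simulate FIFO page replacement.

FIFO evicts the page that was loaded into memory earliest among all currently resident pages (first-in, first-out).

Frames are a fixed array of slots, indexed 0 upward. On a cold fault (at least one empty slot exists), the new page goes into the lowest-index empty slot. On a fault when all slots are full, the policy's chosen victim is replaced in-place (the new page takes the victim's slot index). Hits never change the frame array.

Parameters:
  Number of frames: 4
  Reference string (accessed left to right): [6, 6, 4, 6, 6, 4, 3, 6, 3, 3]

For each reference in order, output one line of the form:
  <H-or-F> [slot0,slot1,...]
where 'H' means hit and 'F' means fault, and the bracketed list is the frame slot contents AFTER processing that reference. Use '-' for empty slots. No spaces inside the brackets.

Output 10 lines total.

F [6,-,-,-]
H [6,-,-,-]
F [6,4,-,-]
H [6,4,-,-]
H [6,4,-,-]
H [6,4,-,-]
F [6,4,3,-]
H [6,4,3,-]
H [6,4,3,-]
H [6,4,3,-]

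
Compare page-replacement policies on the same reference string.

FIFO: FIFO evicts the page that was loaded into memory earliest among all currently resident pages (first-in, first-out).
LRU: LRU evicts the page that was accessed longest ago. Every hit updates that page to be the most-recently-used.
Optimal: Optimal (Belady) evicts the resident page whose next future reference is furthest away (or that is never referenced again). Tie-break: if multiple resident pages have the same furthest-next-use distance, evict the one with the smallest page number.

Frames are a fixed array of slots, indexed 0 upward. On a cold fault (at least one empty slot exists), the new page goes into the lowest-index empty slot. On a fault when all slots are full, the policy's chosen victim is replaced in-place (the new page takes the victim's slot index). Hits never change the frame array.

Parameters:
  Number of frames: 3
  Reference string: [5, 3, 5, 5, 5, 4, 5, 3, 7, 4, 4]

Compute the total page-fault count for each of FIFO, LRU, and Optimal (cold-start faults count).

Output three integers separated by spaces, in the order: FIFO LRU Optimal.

--- FIFO ---
  step 0: ref 5 -> FAULT, frames=[5,-,-] (faults so far: 1)
  step 1: ref 3 -> FAULT, frames=[5,3,-] (faults so far: 2)
  step 2: ref 5 -> HIT, frames=[5,3,-] (faults so far: 2)
  step 3: ref 5 -> HIT, frames=[5,3,-] (faults so far: 2)
  step 4: ref 5 -> HIT, frames=[5,3,-] (faults so far: 2)
  step 5: ref 4 -> FAULT, frames=[5,3,4] (faults so far: 3)
  step 6: ref 5 -> HIT, frames=[5,3,4] (faults so far: 3)
  step 7: ref 3 -> HIT, frames=[5,3,4] (faults so far: 3)
  step 8: ref 7 -> FAULT, evict 5, frames=[7,3,4] (faults so far: 4)
  step 9: ref 4 -> HIT, frames=[7,3,4] (faults so far: 4)
  step 10: ref 4 -> HIT, frames=[7,3,4] (faults so far: 4)
  FIFO total faults: 4
--- LRU ---
  step 0: ref 5 -> FAULT, frames=[5,-,-] (faults so far: 1)
  step 1: ref 3 -> FAULT, frames=[5,3,-] (faults so far: 2)
  step 2: ref 5 -> HIT, frames=[5,3,-] (faults so far: 2)
  step 3: ref 5 -> HIT, frames=[5,3,-] (faults so far: 2)
  step 4: ref 5 -> HIT, frames=[5,3,-] (faults so far: 2)
  step 5: ref 4 -> FAULT, frames=[5,3,4] (faults so far: 3)
  step 6: ref 5 -> HIT, frames=[5,3,4] (faults so far: 3)
  step 7: ref 3 -> HIT, frames=[5,3,4] (faults so far: 3)
  step 8: ref 7 -> FAULT, evict 4, frames=[5,3,7] (faults so far: 4)
  step 9: ref 4 -> FAULT, evict 5, frames=[4,3,7] (faults so far: 5)
  step 10: ref 4 -> HIT, frames=[4,3,7] (faults so far: 5)
  LRU total faults: 5
--- Optimal ---
  step 0: ref 5 -> FAULT, frames=[5,-,-] (faults so far: 1)
  step 1: ref 3 -> FAULT, frames=[5,3,-] (faults so far: 2)
  step 2: ref 5 -> HIT, frames=[5,3,-] (faults so far: 2)
  step 3: ref 5 -> HIT, frames=[5,3,-] (faults so far: 2)
  step 4: ref 5 -> HIT, frames=[5,3,-] (faults so far: 2)
  step 5: ref 4 -> FAULT, frames=[5,3,4] (faults so far: 3)
  step 6: ref 5 -> HIT, frames=[5,3,4] (faults so far: 3)
  step 7: ref 3 -> HIT, frames=[5,3,4] (faults so far: 3)
  step 8: ref 7 -> FAULT, evict 3, frames=[5,7,4] (faults so far: 4)
  step 9: ref 4 -> HIT, frames=[5,7,4] (faults so far: 4)
  step 10: ref 4 -> HIT, frames=[5,7,4] (faults so far: 4)
  Optimal total faults: 4

Answer: 4 5 4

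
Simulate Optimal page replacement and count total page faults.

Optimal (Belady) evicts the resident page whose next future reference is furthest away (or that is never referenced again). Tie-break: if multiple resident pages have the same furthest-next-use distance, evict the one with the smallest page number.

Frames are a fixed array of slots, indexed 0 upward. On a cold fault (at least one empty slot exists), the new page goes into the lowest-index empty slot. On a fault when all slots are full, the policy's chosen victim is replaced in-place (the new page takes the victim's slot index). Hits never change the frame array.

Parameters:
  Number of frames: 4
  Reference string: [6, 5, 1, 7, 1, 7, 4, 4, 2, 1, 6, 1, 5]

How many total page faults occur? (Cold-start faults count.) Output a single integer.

Step 0: ref 6 → FAULT, frames=[6,-,-,-]
Step 1: ref 5 → FAULT, frames=[6,5,-,-]
Step 2: ref 1 → FAULT, frames=[6,5,1,-]
Step 3: ref 7 → FAULT, frames=[6,5,1,7]
Step 4: ref 1 → HIT, frames=[6,5,1,7]
Step 5: ref 7 → HIT, frames=[6,5,1,7]
Step 6: ref 4 → FAULT (evict 7), frames=[6,5,1,4]
Step 7: ref 4 → HIT, frames=[6,5,1,4]
Step 8: ref 2 → FAULT (evict 4), frames=[6,5,1,2]
Step 9: ref 1 → HIT, frames=[6,5,1,2]
Step 10: ref 6 → HIT, frames=[6,5,1,2]
Step 11: ref 1 → HIT, frames=[6,5,1,2]
Step 12: ref 5 → HIT, frames=[6,5,1,2]
Total faults: 6

Answer: 6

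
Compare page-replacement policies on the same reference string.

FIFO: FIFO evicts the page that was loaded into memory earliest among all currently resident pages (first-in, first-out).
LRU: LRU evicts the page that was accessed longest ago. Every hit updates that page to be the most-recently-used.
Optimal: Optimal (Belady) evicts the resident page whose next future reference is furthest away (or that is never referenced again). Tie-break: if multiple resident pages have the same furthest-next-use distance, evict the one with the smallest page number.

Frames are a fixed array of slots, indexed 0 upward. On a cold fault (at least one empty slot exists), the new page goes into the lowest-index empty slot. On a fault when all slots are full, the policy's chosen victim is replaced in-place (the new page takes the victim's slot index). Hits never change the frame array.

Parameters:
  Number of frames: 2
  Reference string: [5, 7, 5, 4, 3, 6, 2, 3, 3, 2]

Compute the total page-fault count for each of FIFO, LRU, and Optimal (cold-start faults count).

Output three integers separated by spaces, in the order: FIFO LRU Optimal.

Answer: 7 7 6

Derivation:
--- FIFO ---
  step 0: ref 5 -> FAULT, frames=[5,-] (faults so far: 1)
  step 1: ref 7 -> FAULT, frames=[5,7] (faults so far: 2)
  step 2: ref 5 -> HIT, frames=[5,7] (faults so far: 2)
  step 3: ref 4 -> FAULT, evict 5, frames=[4,7] (faults so far: 3)
  step 4: ref 3 -> FAULT, evict 7, frames=[4,3] (faults so far: 4)
  step 5: ref 6 -> FAULT, evict 4, frames=[6,3] (faults so far: 5)
  step 6: ref 2 -> FAULT, evict 3, frames=[6,2] (faults so far: 6)
  step 7: ref 3 -> FAULT, evict 6, frames=[3,2] (faults so far: 7)
  step 8: ref 3 -> HIT, frames=[3,2] (faults so far: 7)
  step 9: ref 2 -> HIT, frames=[3,2] (faults so far: 7)
  FIFO total faults: 7
--- LRU ---
  step 0: ref 5 -> FAULT, frames=[5,-] (faults so far: 1)
  step 1: ref 7 -> FAULT, frames=[5,7] (faults so far: 2)
  step 2: ref 5 -> HIT, frames=[5,7] (faults so far: 2)
  step 3: ref 4 -> FAULT, evict 7, frames=[5,4] (faults so far: 3)
  step 4: ref 3 -> FAULT, evict 5, frames=[3,4] (faults so far: 4)
  step 5: ref 6 -> FAULT, evict 4, frames=[3,6] (faults so far: 5)
  step 6: ref 2 -> FAULT, evict 3, frames=[2,6] (faults so far: 6)
  step 7: ref 3 -> FAULT, evict 6, frames=[2,3] (faults so far: 7)
  step 8: ref 3 -> HIT, frames=[2,3] (faults so far: 7)
  step 9: ref 2 -> HIT, frames=[2,3] (faults so far: 7)
  LRU total faults: 7
--- Optimal ---
  step 0: ref 5 -> FAULT, frames=[5,-] (faults so far: 1)
  step 1: ref 7 -> FAULT, frames=[5,7] (faults so far: 2)
  step 2: ref 5 -> HIT, frames=[5,7] (faults so far: 2)
  step 3: ref 4 -> FAULT, evict 5, frames=[4,7] (faults so far: 3)
  step 4: ref 3 -> FAULT, evict 4, frames=[3,7] (faults so far: 4)
  step 5: ref 6 -> FAULT, evict 7, frames=[3,6] (faults so far: 5)
  step 6: ref 2 -> FAULT, evict 6, frames=[3,2] (faults so far: 6)
  step 7: ref 3 -> HIT, frames=[3,2] (faults so far: 6)
  step 8: ref 3 -> HIT, frames=[3,2] (faults so far: 6)
  step 9: ref 2 -> HIT, frames=[3,2] (faults so far: 6)
  Optimal total faults: 6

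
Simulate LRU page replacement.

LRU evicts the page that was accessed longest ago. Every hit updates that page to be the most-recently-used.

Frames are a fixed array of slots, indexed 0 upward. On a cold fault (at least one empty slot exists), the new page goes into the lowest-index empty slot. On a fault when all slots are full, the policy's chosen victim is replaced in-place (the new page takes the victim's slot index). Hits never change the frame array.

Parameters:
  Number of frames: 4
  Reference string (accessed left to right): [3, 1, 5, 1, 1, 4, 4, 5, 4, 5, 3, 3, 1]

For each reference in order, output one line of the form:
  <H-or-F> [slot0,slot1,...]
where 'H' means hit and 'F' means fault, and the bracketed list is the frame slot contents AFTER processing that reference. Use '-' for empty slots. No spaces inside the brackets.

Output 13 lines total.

F [3,-,-,-]
F [3,1,-,-]
F [3,1,5,-]
H [3,1,5,-]
H [3,1,5,-]
F [3,1,5,4]
H [3,1,5,4]
H [3,1,5,4]
H [3,1,5,4]
H [3,1,5,4]
H [3,1,5,4]
H [3,1,5,4]
H [3,1,5,4]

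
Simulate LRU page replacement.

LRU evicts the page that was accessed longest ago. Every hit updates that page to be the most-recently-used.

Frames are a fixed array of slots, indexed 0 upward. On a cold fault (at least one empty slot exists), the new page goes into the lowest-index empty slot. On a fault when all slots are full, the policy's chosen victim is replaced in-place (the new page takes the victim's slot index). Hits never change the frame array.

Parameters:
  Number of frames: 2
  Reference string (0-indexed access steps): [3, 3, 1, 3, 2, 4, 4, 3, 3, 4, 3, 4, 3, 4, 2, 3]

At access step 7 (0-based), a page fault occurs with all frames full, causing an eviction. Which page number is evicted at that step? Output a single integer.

Answer: 2

Derivation:
Step 0: ref 3 -> FAULT, frames=[3,-]
Step 1: ref 3 -> HIT, frames=[3,-]
Step 2: ref 1 -> FAULT, frames=[3,1]
Step 3: ref 3 -> HIT, frames=[3,1]
Step 4: ref 2 -> FAULT, evict 1, frames=[3,2]
Step 5: ref 4 -> FAULT, evict 3, frames=[4,2]
Step 6: ref 4 -> HIT, frames=[4,2]
Step 7: ref 3 -> FAULT, evict 2, frames=[4,3]
At step 7: evicted page 2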